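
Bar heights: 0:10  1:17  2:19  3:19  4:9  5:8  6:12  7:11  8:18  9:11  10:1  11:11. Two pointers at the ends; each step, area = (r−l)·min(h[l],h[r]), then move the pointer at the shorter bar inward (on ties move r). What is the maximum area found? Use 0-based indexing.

max area = 119

[0,11] min(10,11)*11=110 best=110 * → l++
[1,11] min(17,11)*10=110 best=110 → r--
[1,10] min(17,1)*9=9 best=110 → r--
[1,9] min(17,11)*8=88 best=110 → r--
[1,8] min(17,18)*7=119 best=119 * → l++
[2,8] min(19,18)*6=108 best=119 → r--
[2,7] min(19,11)*5=55 best=119 → r--
[2,6] min(19,12)*4=48 best=119 → r--
[2,5] min(19,8)*3=24 best=119 → r--
[2,4] min(19,9)*2=18 best=119 → r--
[2,3] min(19,19)*1=19 best=119 → r--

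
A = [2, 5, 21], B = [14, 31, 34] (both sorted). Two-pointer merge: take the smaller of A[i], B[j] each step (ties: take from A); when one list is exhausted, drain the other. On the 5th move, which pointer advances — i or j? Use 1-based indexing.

j

i=1 j=1: A[i]=2<=B[j]=14 take 2, i++
i=2 j=1: A[i]=5<=B[j]=14 take 5, i++
i=3 j=1: A[i]=21>B[j]=14 take 14, j++
i=3 j=2: A[i]=21<=B[j]=31 take 21, i++
i=4 j=2: A done, take B[j]=31, j++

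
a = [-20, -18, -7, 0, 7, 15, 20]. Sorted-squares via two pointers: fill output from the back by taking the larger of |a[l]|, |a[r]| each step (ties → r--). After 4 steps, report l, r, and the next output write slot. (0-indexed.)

l=2, r=4, next write slot=2

l=0 r=6: |-20|<=|20| out[6]=400, r--
l=0 r=5: |-20|>|15| out[5]=400, l++
l=1 r=5: |-18|>|15| out[4]=324, l++
l=2 r=5: |-7|<=|15| out[3]=225, r--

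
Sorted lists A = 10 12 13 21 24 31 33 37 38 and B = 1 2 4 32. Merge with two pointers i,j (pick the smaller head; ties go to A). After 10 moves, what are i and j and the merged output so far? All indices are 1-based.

[i=1,j=1] A[i]=10>B[j]=1 take 1 → j++
[i=1,j=2] A[i]=10>B[j]=2 take 2 → j++
[i=1,j=3] A[i]=10>B[j]=4 take 4 → j++
[i=1,j=4] A[i]=10<=B[j]=32 take 10 → i++
[i=2,j=4] A[i]=12<=B[j]=32 take 12 → i++
[i=3,j=4] A[i]=13<=B[j]=32 take 13 → i++
[i=4,j=4] A[i]=21<=B[j]=32 take 21 → i++
[i=5,j=4] A[i]=24<=B[j]=32 take 24 → i++
[i=6,j=4] A[i]=31<=B[j]=32 take 31 → i++
[i=7,j=4] A[i]=33>B[j]=32 take 32 → j++

i=7, j=5, merged so far=[1, 2, 4, 10, 12, 13, 21, 24, 31, 32]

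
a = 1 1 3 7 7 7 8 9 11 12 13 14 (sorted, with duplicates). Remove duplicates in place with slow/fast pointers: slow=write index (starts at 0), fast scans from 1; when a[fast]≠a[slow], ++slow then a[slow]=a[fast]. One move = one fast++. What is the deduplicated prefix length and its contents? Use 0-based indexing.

slow=0 fast=1: a[fast]=1=a[slow] dup, fast++
slow=0 fast=2: a[fast]=3≠a[slow]=1 write a[1]=3, slow++,fast++
slow=1 fast=3: a[fast]=7≠a[slow]=3 write a[2]=7, slow++,fast++
slow=2 fast=4: a[fast]=7=a[slow] dup, fast++
slow=2 fast=5: a[fast]=7=a[slow] dup, fast++
slow=2 fast=6: a[fast]=8≠a[slow]=7 write a[3]=8, slow++,fast++
slow=3 fast=7: a[fast]=9≠a[slow]=8 write a[4]=9, slow++,fast++
slow=4 fast=8: a[fast]=11≠a[slow]=9 write a[5]=11, slow++,fast++
slow=5 fast=9: a[fast]=12≠a[slow]=11 write a[6]=12, slow++,fast++
slow=6 fast=10: a[fast]=13≠a[slow]=12 write a[7]=13, slow++,fast++
slow=7 fast=11: a[fast]=14≠a[slow]=13 write a[8]=14, slow++,fast++

length 9; prefix = [1, 3, 7, 8, 9, 11, 12, 13, 14]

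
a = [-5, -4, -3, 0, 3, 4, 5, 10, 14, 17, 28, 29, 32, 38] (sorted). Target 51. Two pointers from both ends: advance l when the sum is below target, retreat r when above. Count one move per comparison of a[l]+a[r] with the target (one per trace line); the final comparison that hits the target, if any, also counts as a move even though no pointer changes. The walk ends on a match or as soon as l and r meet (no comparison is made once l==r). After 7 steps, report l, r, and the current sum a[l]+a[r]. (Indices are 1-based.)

l=8, r=14, sum=48

l=1 r=14: -5+38=33 <51, l++
l=2 r=14: -4+38=34 <51, l++
l=3 r=14: -3+38=35 <51, l++
l=4 r=14: 0+38=38 <51, l++
l=5 r=14: 3+38=41 <51, l++
l=6 r=14: 4+38=42 <51, l++
l=7 r=14: 5+38=43 <51, l++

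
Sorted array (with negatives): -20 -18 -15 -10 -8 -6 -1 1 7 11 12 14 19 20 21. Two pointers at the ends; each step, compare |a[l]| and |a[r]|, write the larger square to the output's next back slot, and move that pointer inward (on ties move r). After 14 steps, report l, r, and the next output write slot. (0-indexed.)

l=0 r=14: |-20|<=|21| out[14]=441, r--
l=0 r=13: |-20|<=|20| out[13]=400, r--
l=0 r=12: |-20|>|19| out[12]=400, l++
l=1 r=12: |-18|<=|19| out[11]=361, r--
l=1 r=11: |-18|>|14| out[10]=324, l++
l=2 r=11: |-15|>|14| out[9]=225, l++
l=3 r=11: |-10|<=|14| out[8]=196, r--
l=3 r=10: |-10|<=|12| out[7]=144, r--
l=3 r=9: |-10|<=|11| out[6]=121, r--
l=3 r=8: |-10|>|7| out[5]=100, l++
l=4 r=8: |-8|>|7| out[4]=64, l++
l=5 r=8: |-6|<=|7| out[3]=49, r--
l=5 r=7: |-6|>|1| out[2]=36, l++
l=6 r=7: |-1|<=|1| out[1]=1, r--

l=6, r=6, next write slot=0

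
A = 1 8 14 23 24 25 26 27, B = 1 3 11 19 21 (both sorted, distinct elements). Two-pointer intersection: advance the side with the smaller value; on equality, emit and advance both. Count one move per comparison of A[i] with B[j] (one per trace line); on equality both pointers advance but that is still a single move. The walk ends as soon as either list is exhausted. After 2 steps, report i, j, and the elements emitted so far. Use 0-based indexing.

i=1, j=2, emitted=[1]

i=0 j=0: 1==1 emit, i++,j++
i=1 j=1: 8>3, j++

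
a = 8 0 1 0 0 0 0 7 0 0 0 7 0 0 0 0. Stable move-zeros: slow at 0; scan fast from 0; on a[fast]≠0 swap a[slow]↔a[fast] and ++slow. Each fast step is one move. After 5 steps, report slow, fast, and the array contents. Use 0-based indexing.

(s=0,f=0) a[fast]=8≠0 swap→a[0]=8 → slow++,fast++
(s=1,f=1) a[fast]=0 → fast++
(s=1,f=2) a[fast]=1≠0 swap→a[1]=1 → slow++,fast++
(s=2,f=3) a[fast]=0 → fast++
(s=2,f=4) a[fast]=0 → fast++

slow=2, fast=5, a=[8, 1, 0, 0, 0, 0, 0, 7, 0, 0, 0, 7, 0, 0, 0, 0]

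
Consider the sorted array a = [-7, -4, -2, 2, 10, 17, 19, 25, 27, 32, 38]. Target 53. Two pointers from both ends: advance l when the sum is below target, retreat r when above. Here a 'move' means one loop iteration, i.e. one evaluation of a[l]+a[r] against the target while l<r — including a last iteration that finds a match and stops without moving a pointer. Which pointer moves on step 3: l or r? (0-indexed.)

l

[0,10] -7+38=31 <53 → l++
[1,10] -4+38=34 <53 → l++
[2,10] -2+38=36 <53 → l++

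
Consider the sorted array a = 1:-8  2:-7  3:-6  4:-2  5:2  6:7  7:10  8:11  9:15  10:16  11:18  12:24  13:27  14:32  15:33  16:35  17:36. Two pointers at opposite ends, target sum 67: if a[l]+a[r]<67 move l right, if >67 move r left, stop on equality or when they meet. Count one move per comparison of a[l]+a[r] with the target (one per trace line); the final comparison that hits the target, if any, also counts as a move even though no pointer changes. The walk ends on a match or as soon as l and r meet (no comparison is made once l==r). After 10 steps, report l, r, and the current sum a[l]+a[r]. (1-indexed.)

[1,17] -8+36=28 <67 → l++
[2,17] -7+36=29 <67 → l++
[3,17] -6+36=30 <67 → l++
[4,17] -2+36=34 <67 → l++
[5,17] 2+36=38 <67 → l++
[6,17] 7+36=43 <67 → l++
[7,17] 10+36=46 <67 → l++
[8,17] 11+36=47 <67 → l++
[9,17] 15+36=51 <67 → l++
[10,17] 16+36=52 <67 → l++

l=11, r=17, sum=54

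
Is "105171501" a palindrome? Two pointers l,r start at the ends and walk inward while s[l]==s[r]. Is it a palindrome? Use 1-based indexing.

palindrome

l=1 r=9: '1'=='1', l++,r--
l=2 r=8: '0'=='0', l++,r--
l=3 r=7: '5'=='5', l++,r--
l=4 r=6: '1'=='1', l++,r--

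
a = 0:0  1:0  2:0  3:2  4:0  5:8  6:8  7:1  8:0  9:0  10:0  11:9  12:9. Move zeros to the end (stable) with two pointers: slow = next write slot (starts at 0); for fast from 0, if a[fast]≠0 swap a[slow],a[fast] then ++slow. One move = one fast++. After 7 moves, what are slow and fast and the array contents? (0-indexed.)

slow=0 fast=0: a[fast]=0, fast++
slow=0 fast=1: a[fast]=0, fast++
slow=0 fast=2: a[fast]=0, fast++
slow=0 fast=3: a[fast]=2≠0 swap→a[0]=2, slow++,fast++
slow=1 fast=4: a[fast]=0, fast++
slow=1 fast=5: a[fast]=8≠0 swap→a[1]=8, slow++,fast++
slow=2 fast=6: a[fast]=8≠0 swap→a[2]=8, slow++,fast++

slow=3, fast=7, a=[2, 8, 8, 0, 0, 0, 0, 1, 0, 0, 0, 9, 9]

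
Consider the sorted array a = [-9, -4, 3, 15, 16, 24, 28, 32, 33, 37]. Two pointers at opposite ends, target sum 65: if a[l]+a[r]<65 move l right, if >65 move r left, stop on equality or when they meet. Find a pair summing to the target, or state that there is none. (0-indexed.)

l=0 r=9: -9+37=28 <65, l++
l=1 r=9: -4+37=33 <65, l++
l=2 r=9: 3+37=40 <65, l++
l=3 r=9: 15+37=52 <65, l++
l=4 r=9: 16+37=53 <65, l++
l=5 r=9: 24+37=61 <65, l++
l=6 r=9: 28+37=65, found

(28, 37)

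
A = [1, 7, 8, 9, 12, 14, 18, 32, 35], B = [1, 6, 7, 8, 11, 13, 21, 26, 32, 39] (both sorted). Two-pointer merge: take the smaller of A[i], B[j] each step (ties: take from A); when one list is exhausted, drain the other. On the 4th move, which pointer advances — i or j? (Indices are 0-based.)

[i=0,j=0] A[i]=1<=B[j]=1 take 1 → i++
[i=1,j=0] A[i]=7>B[j]=1 take 1 → j++
[i=1,j=1] A[i]=7>B[j]=6 take 6 → j++
[i=1,j=2] A[i]=7<=B[j]=7 take 7 → i++

i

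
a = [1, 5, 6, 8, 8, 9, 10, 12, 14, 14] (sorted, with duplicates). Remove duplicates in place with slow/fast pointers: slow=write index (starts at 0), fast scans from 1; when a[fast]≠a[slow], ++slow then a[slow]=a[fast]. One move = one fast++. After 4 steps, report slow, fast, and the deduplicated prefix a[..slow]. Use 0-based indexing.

slow=0 fast=1: a[fast]=5≠a[slow]=1 write a[1]=5, slow++,fast++
slow=1 fast=2: a[fast]=6≠a[slow]=5 write a[2]=6, slow++,fast++
slow=2 fast=3: a[fast]=8≠a[slow]=6 write a[3]=8, slow++,fast++
slow=3 fast=4: a[fast]=8=a[slow] dup, fast++

slow=3, fast=5, prefix=[1, 5, 6, 8]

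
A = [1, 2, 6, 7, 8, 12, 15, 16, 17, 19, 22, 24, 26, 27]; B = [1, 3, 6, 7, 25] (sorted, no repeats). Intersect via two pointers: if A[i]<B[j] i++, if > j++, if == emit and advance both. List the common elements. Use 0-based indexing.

i=0 j=0: 1==1 emit, i++,j++
i=1 j=1: 2<3, i++
i=2 j=1: 6>3, j++
i=2 j=2: 6==6 emit, i++,j++
i=3 j=3: 7==7 emit, i++,j++
i=4 j=4: 8<25, i++
i=5 j=4: 12<25, i++
i=6 j=4: 15<25, i++
i=7 j=4: 16<25, i++
i=8 j=4: 17<25, i++
i=9 j=4: 19<25, i++
i=10 j=4: 22<25, i++
i=11 j=4: 24<25, i++
i=12 j=4: 26>25, j++

intersection = [1, 6, 7]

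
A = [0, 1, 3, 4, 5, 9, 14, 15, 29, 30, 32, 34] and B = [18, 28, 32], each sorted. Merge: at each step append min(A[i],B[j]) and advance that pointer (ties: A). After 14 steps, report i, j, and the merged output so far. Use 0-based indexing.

[i=0,j=0] A[i]=0<=B[j]=18 take 0 → i++
[i=1,j=0] A[i]=1<=B[j]=18 take 1 → i++
[i=2,j=0] A[i]=3<=B[j]=18 take 3 → i++
[i=3,j=0] A[i]=4<=B[j]=18 take 4 → i++
[i=4,j=0] A[i]=5<=B[j]=18 take 5 → i++
[i=5,j=0] A[i]=9<=B[j]=18 take 9 → i++
[i=6,j=0] A[i]=14<=B[j]=18 take 14 → i++
[i=7,j=0] A[i]=15<=B[j]=18 take 15 → i++
[i=8,j=0] A[i]=29>B[j]=18 take 18 → j++
[i=8,j=1] A[i]=29>B[j]=28 take 28 → j++
[i=8,j=2] A[i]=29<=B[j]=32 take 29 → i++
[i=9,j=2] A[i]=30<=B[j]=32 take 30 → i++
[i=10,j=2] A[i]=32<=B[j]=32 take 32 → i++
[i=11,j=2] A[i]=34>B[j]=32 take 32 → j++

i=11, j=3, merged so far=[0, 1, 3, 4, 5, 9, 14, 15, 18, 28, 29, 30, 32, 32]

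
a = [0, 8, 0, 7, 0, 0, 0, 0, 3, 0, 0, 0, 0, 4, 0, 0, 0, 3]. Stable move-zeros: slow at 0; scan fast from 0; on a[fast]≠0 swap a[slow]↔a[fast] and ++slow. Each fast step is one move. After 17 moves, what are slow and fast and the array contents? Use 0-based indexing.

slow=4, fast=17, a=[8, 7, 3, 4, 0, 0, 0, 0, 0, 0, 0, 0, 0, 0, 0, 0, 0, 3]

(s=0,f=0) a[fast]=0 → fast++
(s=0,f=1) a[fast]=8≠0 swap→a[0]=8 → slow++,fast++
(s=1,f=2) a[fast]=0 → fast++
(s=1,f=3) a[fast]=7≠0 swap→a[1]=7 → slow++,fast++
(s=2,f=4) a[fast]=0 → fast++
(s=2,f=5) a[fast]=0 → fast++
(s=2,f=6) a[fast]=0 → fast++
(s=2,f=7) a[fast]=0 → fast++
(s=2,f=8) a[fast]=3≠0 swap→a[2]=3 → slow++,fast++
(s=3,f=9) a[fast]=0 → fast++
(s=3,f=10) a[fast]=0 → fast++
(s=3,f=11) a[fast]=0 → fast++
(s=3,f=12) a[fast]=0 → fast++
(s=3,f=13) a[fast]=4≠0 swap→a[3]=4 → slow++,fast++
(s=4,f=14) a[fast]=0 → fast++
(s=4,f=15) a[fast]=0 → fast++
(s=4,f=16) a[fast]=0 → fast++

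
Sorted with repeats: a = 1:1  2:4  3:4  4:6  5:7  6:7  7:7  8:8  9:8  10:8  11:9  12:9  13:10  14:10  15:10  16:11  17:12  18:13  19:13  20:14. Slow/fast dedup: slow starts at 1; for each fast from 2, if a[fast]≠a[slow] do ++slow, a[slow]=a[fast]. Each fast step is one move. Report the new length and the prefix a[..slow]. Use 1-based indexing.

slow=1 fast=2: a[fast]=4≠a[slow]=1 write a[2]=4, slow++,fast++
slow=2 fast=3: a[fast]=4=a[slow] dup, fast++
slow=2 fast=4: a[fast]=6≠a[slow]=4 write a[3]=6, slow++,fast++
slow=3 fast=5: a[fast]=7≠a[slow]=6 write a[4]=7, slow++,fast++
slow=4 fast=6: a[fast]=7=a[slow] dup, fast++
slow=4 fast=7: a[fast]=7=a[slow] dup, fast++
slow=4 fast=8: a[fast]=8≠a[slow]=7 write a[5]=8, slow++,fast++
slow=5 fast=9: a[fast]=8=a[slow] dup, fast++
slow=5 fast=10: a[fast]=8=a[slow] dup, fast++
slow=5 fast=11: a[fast]=9≠a[slow]=8 write a[6]=9, slow++,fast++
slow=6 fast=12: a[fast]=9=a[slow] dup, fast++
slow=6 fast=13: a[fast]=10≠a[slow]=9 write a[7]=10, slow++,fast++
slow=7 fast=14: a[fast]=10=a[slow] dup, fast++
slow=7 fast=15: a[fast]=10=a[slow] dup, fast++
slow=7 fast=16: a[fast]=11≠a[slow]=10 write a[8]=11, slow++,fast++
slow=8 fast=17: a[fast]=12≠a[slow]=11 write a[9]=12, slow++,fast++
slow=9 fast=18: a[fast]=13≠a[slow]=12 write a[10]=13, slow++,fast++
slow=10 fast=19: a[fast]=13=a[slow] dup, fast++
slow=10 fast=20: a[fast]=14≠a[slow]=13 write a[11]=14, slow++,fast++

length 11; prefix = [1, 4, 6, 7, 8, 9, 10, 11, 12, 13, 14]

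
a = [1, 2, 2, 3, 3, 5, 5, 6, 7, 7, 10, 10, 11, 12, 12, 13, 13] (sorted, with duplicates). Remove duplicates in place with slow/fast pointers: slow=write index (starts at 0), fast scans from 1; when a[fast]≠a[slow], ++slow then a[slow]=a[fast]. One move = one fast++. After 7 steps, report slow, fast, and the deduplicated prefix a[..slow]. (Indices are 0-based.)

slow=0 fast=1: a[fast]=2≠a[slow]=1 write a[1]=2, slow++,fast++
slow=1 fast=2: a[fast]=2=a[slow] dup, fast++
slow=1 fast=3: a[fast]=3≠a[slow]=2 write a[2]=3, slow++,fast++
slow=2 fast=4: a[fast]=3=a[slow] dup, fast++
slow=2 fast=5: a[fast]=5≠a[slow]=3 write a[3]=5, slow++,fast++
slow=3 fast=6: a[fast]=5=a[slow] dup, fast++
slow=3 fast=7: a[fast]=6≠a[slow]=5 write a[4]=6, slow++,fast++

slow=4, fast=8, prefix=[1, 2, 3, 5, 6]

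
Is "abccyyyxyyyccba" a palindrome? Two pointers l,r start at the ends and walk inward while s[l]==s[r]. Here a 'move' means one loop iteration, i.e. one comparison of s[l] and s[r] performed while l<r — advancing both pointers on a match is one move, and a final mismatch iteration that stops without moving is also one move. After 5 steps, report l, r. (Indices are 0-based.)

l=5, r=9

l=0 r=14: 'a'=='a', l++,r--
l=1 r=13: 'b'=='b', l++,r--
l=2 r=12: 'c'=='c', l++,r--
l=3 r=11: 'c'=='c', l++,r--
l=4 r=10: 'y'=='y', l++,r--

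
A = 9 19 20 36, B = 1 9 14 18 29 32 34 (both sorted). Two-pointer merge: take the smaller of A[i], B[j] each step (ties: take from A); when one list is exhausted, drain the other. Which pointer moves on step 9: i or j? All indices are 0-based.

i=0 j=0: A[i]=9>B[j]=1 take 1, j++
i=0 j=1: A[i]=9<=B[j]=9 take 9, i++
i=1 j=1: A[i]=19>B[j]=9 take 9, j++
i=1 j=2: A[i]=19>B[j]=14 take 14, j++
i=1 j=3: A[i]=19>B[j]=18 take 18, j++
i=1 j=4: A[i]=19<=B[j]=29 take 19, i++
i=2 j=4: A[i]=20<=B[j]=29 take 20, i++
i=3 j=4: A[i]=36>B[j]=29 take 29, j++
i=3 j=5: A[i]=36>B[j]=32 take 32, j++

j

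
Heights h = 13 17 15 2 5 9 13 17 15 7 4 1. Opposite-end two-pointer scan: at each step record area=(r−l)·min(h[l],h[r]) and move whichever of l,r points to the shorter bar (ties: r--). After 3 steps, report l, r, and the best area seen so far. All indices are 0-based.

l=0 r=11: min(13,1)*11=11 best=11 *, r--
l=0 r=10: min(13,4)*10=40 best=40 *, r--
l=0 r=9: min(13,7)*9=63 best=63 *, r--

l=0, r=8, best area=63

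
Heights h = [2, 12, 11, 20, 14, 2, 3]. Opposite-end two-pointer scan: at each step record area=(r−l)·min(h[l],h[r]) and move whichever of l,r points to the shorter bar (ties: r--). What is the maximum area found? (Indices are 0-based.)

max area = 36

l=0 r=6: min(2,3)*6=12 best=12 *, l++
l=1 r=6: min(12,3)*5=15 best=15 *, r--
l=1 r=5: min(12,2)*4=8 best=15, r--
l=1 r=4: min(12,14)*3=36 best=36 *, l++
l=2 r=4: min(11,14)*2=22 best=36, l++
l=3 r=4: min(20,14)*1=14 best=36, r--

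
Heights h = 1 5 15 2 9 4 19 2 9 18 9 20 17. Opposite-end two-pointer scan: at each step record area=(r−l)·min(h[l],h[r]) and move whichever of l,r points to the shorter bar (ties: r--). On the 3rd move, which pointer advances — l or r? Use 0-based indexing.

l=0 r=12: min(1,17)*12=12 best=12 *, l++
l=1 r=12: min(5,17)*11=55 best=55 *, l++
l=2 r=12: min(15,17)*10=150 best=150 *, l++

l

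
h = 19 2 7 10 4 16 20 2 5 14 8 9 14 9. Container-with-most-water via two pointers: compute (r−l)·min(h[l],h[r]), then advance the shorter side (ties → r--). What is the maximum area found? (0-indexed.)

l=0 r=13: min(19,9)*13=117 best=117 *, r--
l=0 r=12: min(19,14)*12=168 best=168 *, r--
l=0 r=11: min(19,9)*11=99 best=168, r--
l=0 r=10: min(19,8)*10=80 best=168, r--
l=0 r=9: min(19,14)*9=126 best=168, r--
l=0 r=8: min(19,5)*8=40 best=168, r--
l=0 r=7: min(19,2)*7=14 best=168, r--
l=0 r=6: min(19,20)*6=114 best=168, l++
l=1 r=6: min(2,20)*5=10 best=168, l++
l=2 r=6: min(7,20)*4=28 best=168, l++
l=3 r=6: min(10,20)*3=30 best=168, l++
l=4 r=6: min(4,20)*2=8 best=168, l++
l=5 r=6: min(16,20)*1=16 best=168, l++

max area = 168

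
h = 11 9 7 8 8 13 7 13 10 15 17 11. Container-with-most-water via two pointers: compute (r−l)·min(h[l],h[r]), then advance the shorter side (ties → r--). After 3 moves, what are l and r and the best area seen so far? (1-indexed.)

l=3, r=11, best area=121

[1,12] min(11,11)*11=121 best=121 * → r--
[1,11] min(11,17)*10=110 best=121 → l++
[2,11] min(9,17)*9=81 best=121 → l++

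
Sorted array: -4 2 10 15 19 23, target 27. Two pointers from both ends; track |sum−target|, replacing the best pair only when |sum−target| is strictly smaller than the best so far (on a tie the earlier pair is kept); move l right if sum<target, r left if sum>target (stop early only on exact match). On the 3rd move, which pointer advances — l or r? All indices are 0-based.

r

l=0 r=5: -4+23=19 d=8 *, l++
l=1 r=5: 2+23=25 d=2 *, l++
l=2 r=5: 10+23=33 d=6, r--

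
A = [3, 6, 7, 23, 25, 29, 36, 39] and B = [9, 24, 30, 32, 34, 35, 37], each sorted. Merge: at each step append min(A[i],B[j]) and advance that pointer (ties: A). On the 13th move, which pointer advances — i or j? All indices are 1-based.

i=1 j=1: A[i]=3<=B[j]=9 take 3, i++
i=2 j=1: A[i]=6<=B[j]=9 take 6, i++
i=3 j=1: A[i]=7<=B[j]=9 take 7, i++
i=4 j=1: A[i]=23>B[j]=9 take 9, j++
i=4 j=2: A[i]=23<=B[j]=24 take 23, i++
i=5 j=2: A[i]=25>B[j]=24 take 24, j++
i=5 j=3: A[i]=25<=B[j]=30 take 25, i++
i=6 j=3: A[i]=29<=B[j]=30 take 29, i++
i=7 j=3: A[i]=36>B[j]=30 take 30, j++
i=7 j=4: A[i]=36>B[j]=32 take 32, j++
i=7 j=5: A[i]=36>B[j]=34 take 34, j++
i=7 j=6: A[i]=36>B[j]=35 take 35, j++
i=7 j=7: A[i]=36<=B[j]=37 take 36, i++

i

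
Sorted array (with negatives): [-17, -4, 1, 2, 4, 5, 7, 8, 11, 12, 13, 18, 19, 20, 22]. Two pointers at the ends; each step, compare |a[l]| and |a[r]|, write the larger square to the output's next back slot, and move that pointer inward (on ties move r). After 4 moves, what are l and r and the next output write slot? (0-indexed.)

[0,14] |-17|<=|22| out[14]=484 → r--
[0,13] |-17|<=|20| out[13]=400 → r--
[0,12] |-17|<=|19| out[12]=361 → r--
[0,11] |-17|<=|18| out[11]=324 → r--

l=0, r=10, next write slot=10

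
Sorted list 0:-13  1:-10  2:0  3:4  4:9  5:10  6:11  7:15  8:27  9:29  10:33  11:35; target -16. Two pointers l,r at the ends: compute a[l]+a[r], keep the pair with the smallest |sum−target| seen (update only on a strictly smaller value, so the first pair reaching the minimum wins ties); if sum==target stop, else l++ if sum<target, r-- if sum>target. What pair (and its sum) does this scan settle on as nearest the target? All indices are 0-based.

l=0 r=11: -13+35=22 d=38 *, r--
l=0 r=10: -13+33=20 d=36 *, r--
l=0 r=9: -13+29=16 d=32 *, r--
l=0 r=8: -13+27=14 d=30 *, r--
l=0 r=7: -13+15=2 d=18 *, r--
l=0 r=6: -13+11=-2 d=14 *, r--
l=0 r=5: -13+10=-3 d=13 *, r--
l=0 r=4: -13+9=-4 d=12 *, r--
l=0 r=3: -13+4=-9 d=7 *, r--
l=0 r=2: -13+0=-13 d=3 *, r--
l=0 r=1: -13+-10=-23 d=7, l++

pair (-13, 0) with sum -13 (|Δ|=3)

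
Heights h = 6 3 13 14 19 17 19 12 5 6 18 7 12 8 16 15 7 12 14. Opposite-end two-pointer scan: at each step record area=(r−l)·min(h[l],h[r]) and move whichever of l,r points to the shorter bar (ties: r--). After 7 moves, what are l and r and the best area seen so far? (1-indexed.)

[1,19] min(6,14)*18=108 best=108 * → l++
[2,19] min(3,14)*17=51 best=108 → l++
[3,19] min(13,14)*16=208 best=208 * → l++
[4,19] min(14,14)*15=210 best=210 * → r--
[4,18] min(14,12)*14=168 best=210 → r--
[4,17] min(14,7)*13=91 best=210 → r--
[4,16] min(14,15)*12=168 best=210 → l++

l=5, r=16, best area=210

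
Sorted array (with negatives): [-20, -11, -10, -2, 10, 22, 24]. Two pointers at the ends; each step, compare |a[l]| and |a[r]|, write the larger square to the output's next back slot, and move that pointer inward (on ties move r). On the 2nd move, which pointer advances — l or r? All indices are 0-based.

r

[0,6] |-20|<=|24| out[6]=576 → r--
[0,5] |-20|<=|22| out[5]=484 → r--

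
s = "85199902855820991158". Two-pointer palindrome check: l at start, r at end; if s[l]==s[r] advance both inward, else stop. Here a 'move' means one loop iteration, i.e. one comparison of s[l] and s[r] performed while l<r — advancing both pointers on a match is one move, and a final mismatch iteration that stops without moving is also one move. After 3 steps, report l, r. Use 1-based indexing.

l=4, r=17

l=1 r=20: '8'=='8', l++,r--
l=2 r=19: '5'=='5', l++,r--
l=3 r=18: '1'=='1', l++,r--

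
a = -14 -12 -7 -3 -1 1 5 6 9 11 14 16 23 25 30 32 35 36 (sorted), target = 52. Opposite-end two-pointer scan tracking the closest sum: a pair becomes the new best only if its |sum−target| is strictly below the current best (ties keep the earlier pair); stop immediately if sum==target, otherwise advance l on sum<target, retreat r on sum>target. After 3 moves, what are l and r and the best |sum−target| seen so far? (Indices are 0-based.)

l=3, r=17, best |Δ|=23

[0,17] -14+36=22 d=30 * → l++
[1,17] -12+36=24 d=28 * → l++
[2,17] -7+36=29 d=23 * → l++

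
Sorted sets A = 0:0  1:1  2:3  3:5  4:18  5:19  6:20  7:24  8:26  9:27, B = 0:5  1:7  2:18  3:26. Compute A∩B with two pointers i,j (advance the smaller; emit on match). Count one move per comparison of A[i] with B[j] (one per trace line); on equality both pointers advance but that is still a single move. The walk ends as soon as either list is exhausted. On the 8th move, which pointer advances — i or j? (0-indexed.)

i

[i=0,j=0] 0<5 → i++
[i=1,j=0] 1<5 → i++
[i=2,j=0] 3<5 → i++
[i=3,j=0] 5==5 emit → i++,j++
[i=4,j=1] 18>7 → j++
[i=4,j=2] 18==18 emit → i++,j++
[i=5,j=3] 19<26 → i++
[i=6,j=3] 20<26 → i++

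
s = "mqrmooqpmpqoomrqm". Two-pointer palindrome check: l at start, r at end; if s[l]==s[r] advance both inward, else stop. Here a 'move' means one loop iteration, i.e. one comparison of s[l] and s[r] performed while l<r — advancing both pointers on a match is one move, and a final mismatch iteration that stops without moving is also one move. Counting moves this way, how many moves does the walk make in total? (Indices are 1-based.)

[1,17] 'm'=='m' → l++,r--
[2,16] 'q'=='q' → l++,r--
[3,15] 'r'=='r' → l++,r--
[4,14] 'm'=='m' → l++,r--
[5,13] 'o'=='o' → l++,r--
[6,12] 'o'=='o' → l++,r--
[7,11] 'q'=='q' → l++,r--
[8,10] 'p'=='p' → l++,r--

8 moves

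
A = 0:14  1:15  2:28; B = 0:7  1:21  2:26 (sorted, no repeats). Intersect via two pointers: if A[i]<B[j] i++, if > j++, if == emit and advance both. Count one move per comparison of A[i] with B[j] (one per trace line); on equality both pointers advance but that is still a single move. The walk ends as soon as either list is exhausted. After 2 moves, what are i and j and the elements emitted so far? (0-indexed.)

i=1, j=1, emitted=[]

[i=0,j=0] 14>7 → j++
[i=0,j=1] 14<21 → i++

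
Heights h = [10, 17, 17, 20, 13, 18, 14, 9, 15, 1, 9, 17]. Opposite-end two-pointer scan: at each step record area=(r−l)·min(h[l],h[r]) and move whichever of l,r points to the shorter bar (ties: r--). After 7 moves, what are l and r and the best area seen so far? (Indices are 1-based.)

l=2, r=6, best area=170

[1,12] min(10,17)*11=110 best=110 * → l++
[2,12] min(17,17)*10=170 best=170 * → r--
[2,11] min(17,9)*9=81 best=170 → r--
[2,10] min(17,1)*8=8 best=170 → r--
[2,9] min(17,15)*7=105 best=170 → r--
[2,8] min(17,9)*6=54 best=170 → r--
[2,7] min(17,14)*5=70 best=170 → r--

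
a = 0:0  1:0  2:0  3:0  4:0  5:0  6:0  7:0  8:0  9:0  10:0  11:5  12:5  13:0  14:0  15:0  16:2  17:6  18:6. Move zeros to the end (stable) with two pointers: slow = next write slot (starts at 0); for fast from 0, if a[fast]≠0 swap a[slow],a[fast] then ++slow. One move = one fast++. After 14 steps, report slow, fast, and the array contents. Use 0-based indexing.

(s=0,f=0) a[fast]=0 → fast++
(s=0,f=1) a[fast]=0 → fast++
(s=0,f=2) a[fast]=0 → fast++
(s=0,f=3) a[fast]=0 → fast++
(s=0,f=4) a[fast]=0 → fast++
(s=0,f=5) a[fast]=0 → fast++
(s=0,f=6) a[fast]=0 → fast++
(s=0,f=7) a[fast]=0 → fast++
(s=0,f=8) a[fast]=0 → fast++
(s=0,f=9) a[fast]=0 → fast++
(s=0,f=10) a[fast]=0 → fast++
(s=0,f=11) a[fast]=5≠0 swap→a[0]=5 → slow++,fast++
(s=1,f=12) a[fast]=5≠0 swap→a[1]=5 → slow++,fast++
(s=2,f=13) a[fast]=0 → fast++

slow=2, fast=14, a=[5, 5, 0, 0, 0, 0, 0, 0, 0, 0, 0, 0, 0, 0, 0, 0, 2, 6, 6]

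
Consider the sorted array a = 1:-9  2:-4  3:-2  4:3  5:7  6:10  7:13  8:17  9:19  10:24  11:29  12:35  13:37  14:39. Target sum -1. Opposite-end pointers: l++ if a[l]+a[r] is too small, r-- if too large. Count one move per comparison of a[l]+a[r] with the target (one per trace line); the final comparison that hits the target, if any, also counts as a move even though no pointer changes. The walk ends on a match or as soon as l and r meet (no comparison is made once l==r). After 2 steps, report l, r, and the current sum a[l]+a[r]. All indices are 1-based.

l=1, r=12, sum=26

[1,14] -9+39=30 >-1 → r--
[1,13] -9+37=28 >-1 → r--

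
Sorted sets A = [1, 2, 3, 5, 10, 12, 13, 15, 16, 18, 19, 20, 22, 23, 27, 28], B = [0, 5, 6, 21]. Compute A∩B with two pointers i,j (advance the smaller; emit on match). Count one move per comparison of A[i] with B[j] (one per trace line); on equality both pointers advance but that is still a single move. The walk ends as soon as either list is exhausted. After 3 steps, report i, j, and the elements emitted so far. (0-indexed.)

i=2, j=1, emitted=[]

[i=0,j=0] 1>0 → j++
[i=0,j=1] 1<5 → i++
[i=1,j=1] 2<5 → i++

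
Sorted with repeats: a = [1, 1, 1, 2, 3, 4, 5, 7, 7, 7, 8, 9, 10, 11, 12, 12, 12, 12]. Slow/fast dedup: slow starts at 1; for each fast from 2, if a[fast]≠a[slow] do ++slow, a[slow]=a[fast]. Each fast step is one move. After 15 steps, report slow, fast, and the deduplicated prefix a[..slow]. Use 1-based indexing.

slow=11, fast=17, prefix=[1, 2, 3, 4, 5, 7, 8, 9, 10, 11, 12]

slow=1 fast=2: a[fast]=1=a[slow] dup, fast++
slow=1 fast=3: a[fast]=1=a[slow] dup, fast++
slow=1 fast=4: a[fast]=2≠a[slow]=1 write a[2]=2, slow++,fast++
slow=2 fast=5: a[fast]=3≠a[slow]=2 write a[3]=3, slow++,fast++
slow=3 fast=6: a[fast]=4≠a[slow]=3 write a[4]=4, slow++,fast++
slow=4 fast=7: a[fast]=5≠a[slow]=4 write a[5]=5, slow++,fast++
slow=5 fast=8: a[fast]=7≠a[slow]=5 write a[6]=7, slow++,fast++
slow=6 fast=9: a[fast]=7=a[slow] dup, fast++
slow=6 fast=10: a[fast]=7=a[slow] dup, fast++
slow=6 fast=11: a[fast]=8≠a[slow]=7 write a[7]=8, slow++,fast++
slow=7 fast=12: a[fast]=9≠a[slow]=8 write a[8]=9, slow++,fast++
slow=8 fast=13: a[fast]=10≠a[slow]=9 write a[9]=10, slow++,fast++
slow=9 fast=14: a[fast]=11≠a[slow]=10 write a[10]=11, slow++,fast++
slow=10 fast=15: a[fast]=12≠a[slow]=11 write a[11]=12, slow++,fast++
slow=11 fast=16: a[fast]=12=a[slow] dup, fast++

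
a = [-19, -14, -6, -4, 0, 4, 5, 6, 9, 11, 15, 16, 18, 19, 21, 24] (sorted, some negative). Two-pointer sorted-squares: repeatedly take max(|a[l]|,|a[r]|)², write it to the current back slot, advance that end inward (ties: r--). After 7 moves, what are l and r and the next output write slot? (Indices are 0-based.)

l=1, r=9, next write slot=8

l=0 r=15: |-19|<=|24| out[15]=576, r--
l=0 r=14: |-19|<=|21| out[14]=441, r--
l=0 r=13: |-19|<=|19| out[13]=361, r--
l=0 r=12: |-19|>|18| out[12]=361, l++
l=1 r=12: |-14|<=|18| out[11]=324, r--
l=1 r=11: |-14|<=|16| out[10]=256, r--
l=1 r=10: |-14|<=|15| out[9]=225, r--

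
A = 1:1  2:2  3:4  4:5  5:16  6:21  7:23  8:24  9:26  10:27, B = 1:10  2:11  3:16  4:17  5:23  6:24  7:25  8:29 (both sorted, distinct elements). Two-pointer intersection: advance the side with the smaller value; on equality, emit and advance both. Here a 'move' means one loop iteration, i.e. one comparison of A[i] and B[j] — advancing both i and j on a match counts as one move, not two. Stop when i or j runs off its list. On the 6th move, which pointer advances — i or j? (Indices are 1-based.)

j

i=1 j=1: 1<10, i++
i=2 j=1: 2<10, i++
i=3 j=1: 4<10, i++
i=4 j=1: 5<10, i++
i=5 j=1: 16>10, j++
i=5 j=2: 16>11, j++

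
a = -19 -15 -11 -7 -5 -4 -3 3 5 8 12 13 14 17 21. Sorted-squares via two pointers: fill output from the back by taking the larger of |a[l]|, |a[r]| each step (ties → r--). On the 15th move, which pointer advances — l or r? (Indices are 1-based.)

l=1 r=15: |-19|<=|21| out[15]=441, r--
l=1 r=14: |-19|>|17| out[14]=361, l++
l=2 r=14: |-15|<=|17| out[13]=289, r--
l=2 r=13: |-15|>|14| out[12]=225, l++
l=3 r=13: |-11|<=|14| out[11]=196, r--
l=3 r=12: |-11|<=|13| out[10]=169, r--
l=3 r=11: |-11|<=|12| out[9]=144, r--
l=3 r=10: |-11|>|8| out[8]=121, l++
l=4 r=10: |-7|<=|8| out[7]=64, r--
l=4 r=9: |-7|>|5| out[6]=49, l++
l=5 r=9: |-5|<=|5| out[5]=25, r--
l=5 r=8: |-5|>|3| out[4]=25, l++
l=6 r=8: |-4|>|3| out[3]=16, l++
l=7 r=8: |-3|<=|3| out[2]=9, r--
l=7 r=7: |-3|<=|-3| out[1]=9, r--

r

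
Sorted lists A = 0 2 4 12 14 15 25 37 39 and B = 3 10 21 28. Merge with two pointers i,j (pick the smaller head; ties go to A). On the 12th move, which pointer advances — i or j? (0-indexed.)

[i=0,j=0] A[i]=0<=B[j]=3 take 0 → i++
[i=1,j=0] A[i]=2<=B[j]=3 take 2 → i++
[i=2,j=0] A[i]=4>B[j]=3 take 3 → j++
[i=2,j=1] A[i]=4<=B[j]=10 take 4 → i++
[i=3,j=1] A[i]=12>B[j]=10 take 10 → j++
[i=3,j=2] A[i]=12<=B[j]=21 take 12 → i++
[i=4,j=2] A[i]=14<=B[j]=21 take 14 → i++
[i=5,j=2] A[i]=15<=B[j]=21 take 15 → i++
[i=6,j=2] A[i]=25>B[j]=21 take 21 → j++
[i=6,j=3] A[i]=25<=B[j]=28 take 25 → i++
[i=7,j=3] A[i]=37>B[j]=28 take 28 → j++
[i=7,j=4] B done, take A[i]=37 → i++

i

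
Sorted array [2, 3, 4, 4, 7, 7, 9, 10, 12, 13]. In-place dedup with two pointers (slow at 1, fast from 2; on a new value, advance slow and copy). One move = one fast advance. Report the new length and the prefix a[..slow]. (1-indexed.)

(s=1,f=2) a[fast]=3≠a[slow]=2 write a[2]=3 → slow++,fast++
(s=2,f=3) a[fast]=4≠a[slow]=3 write a[3]=4 → slow++,fast++
(s=3,f=4) a[fast]=4=a[slow] dup → fast++
(s=3,f=5) a[fast]=7≠a[slow]=4 write a[4]=7 → slow++,fast++
(s=4,f=6) a[fast]=7=a[slow] dup → fast++
(s=4,f=7) a[fast]=9≠a[slow]=7 write a[5]=9 → slow++,fast++
(s=5,f=8) a[fast]=10≠a[slow]=9 write a[6]=10 → slow++,fast++
(s=6,f=9) a[fast]=12≠a[slow]=10 write a[7]=12 → slow++,fast++
(s=7,f=10) a[fast]=13≠a[slow]=12 write a[8]=13 → slow++,fast++

length 8; prefix = [2, 3, 4, 7, 9, 10, 12, 13]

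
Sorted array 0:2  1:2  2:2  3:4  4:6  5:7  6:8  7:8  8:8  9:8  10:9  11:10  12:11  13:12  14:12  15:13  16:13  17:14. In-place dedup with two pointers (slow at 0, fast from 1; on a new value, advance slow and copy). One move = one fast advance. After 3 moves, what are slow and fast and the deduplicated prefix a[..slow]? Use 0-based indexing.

(s=0,f=1) a[fast]=2=a[slow] dup → fast++
(s=0,f=2) a[fast]=2=a[slow] dup → fast++
(s=0,f=3) a[fast]=4≠a[slow]=2 write a[1]=4 → slow++,fast++

slow=1, fast=4, prefix=[2, 4]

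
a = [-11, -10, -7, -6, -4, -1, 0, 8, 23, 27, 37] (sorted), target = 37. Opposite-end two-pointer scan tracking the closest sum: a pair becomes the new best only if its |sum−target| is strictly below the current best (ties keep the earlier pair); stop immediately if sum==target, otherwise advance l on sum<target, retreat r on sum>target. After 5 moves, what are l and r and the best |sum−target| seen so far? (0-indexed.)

[0,10] -11+37=26 d=11 * → l++
[1,10] -10+37=27 d=10 * → l++
[2,10] -7+37=30 d=7 * → l++
[3,10] -6+37=31 d=6 * → l++
[4,10] -4+37=33 d=4 * → l++

l=5, r=10, best |Δ|=4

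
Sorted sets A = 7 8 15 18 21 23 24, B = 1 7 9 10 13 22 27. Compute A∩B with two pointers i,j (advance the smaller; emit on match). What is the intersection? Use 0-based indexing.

intersection = [7]

[i=0,j=0] 7>1 → j++
[i=0,j=1] 7==7 emit → i++,j++
[i=1,j=2] 8<9 → i++
[i=2,j=2] 15>9 → j++
[i=2,j=3] 15>10 → j++
[i=2,j=4] 15>13 → j++
[i=2,j=5] 15<22 → i++
[i=3,j=5] 18<22 → i++
[i=4,j=5] 21<22 → i++
[i=5,j=5] 23>22 → j++
[i=5,j=6] 23<27 → i++
[i=6,j=6] 24<27 → i++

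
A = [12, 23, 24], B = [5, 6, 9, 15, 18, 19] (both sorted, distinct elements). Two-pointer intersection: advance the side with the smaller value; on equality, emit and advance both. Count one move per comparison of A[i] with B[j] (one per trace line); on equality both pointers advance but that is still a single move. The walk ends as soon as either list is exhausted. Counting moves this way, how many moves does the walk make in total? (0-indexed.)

7 moves

i=0 j=0: 12>5, j++
i=0 j=1: 12>6, j++
i=0 j=2: 12>9, j++
i=0 j=3: 12<15, i++
i=1 j=3: 23>15, j++
i=1 j=4: 23>18, j++
i=1 j=5: 23>19, j++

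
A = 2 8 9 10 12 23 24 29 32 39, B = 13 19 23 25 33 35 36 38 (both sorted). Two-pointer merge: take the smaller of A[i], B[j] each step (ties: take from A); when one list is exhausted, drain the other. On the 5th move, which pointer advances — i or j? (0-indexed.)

[i=0,j=0] A[i]=2<=B[j]=13 take 2 → i++
[i=1,j=0] A[i]=8<=B[j]=13 take 8 → i++
[i=2,j=0] A[i]=9<=B[j]=13 take 9 → i++
[i=3,j=0] A[i]=10<=B[j]=13 take 10 → i++
[i=4,j=0] A[i]=12<=B[j]=13 take 12 → i++

i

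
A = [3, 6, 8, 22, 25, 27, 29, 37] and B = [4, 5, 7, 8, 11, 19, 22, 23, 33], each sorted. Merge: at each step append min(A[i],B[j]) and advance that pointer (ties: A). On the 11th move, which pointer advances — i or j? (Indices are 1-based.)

[i=1,j=1] A[i]=3<=B[j]=4 take 3 → i++
[i=2,j=1] A[i]=6>B[j]=4 take 4 → j++
[i=2,j=2] A[i]=6>B[j]=5 take 5 → j++
[i=2,j=3] A[i]=6<=B[j]=7 take 6 → i++
[i=3,j=3] A[i]=8>B[j]=7 take 7 → j++
[i=3,j=4] A[i]=8<=B[j]=8 take 8 → i++
[i=4,j=4] A[i]=22>B[j]=8 take 8 → j++
[i=4,j=5] A[i]=22>B[j]=11 take 11 → j++
[i=4,j=6] A[i]=22>B[j]=19 take 19 → j++
[i=4,j=7] A[i]=22<=B[j]=22 take 22 → i++
[i=5,j=7] A[i]=25>B[j]=22 take 22 → j++

j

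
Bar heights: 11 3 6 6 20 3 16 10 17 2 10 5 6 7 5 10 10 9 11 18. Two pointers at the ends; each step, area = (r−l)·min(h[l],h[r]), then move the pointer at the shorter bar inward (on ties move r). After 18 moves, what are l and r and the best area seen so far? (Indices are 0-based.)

l=4, r=5, best area=270

[0,19] min(11,18)*19=209 best=209 * → l++
[1,19] min(3,18)*18=54 best=209 → l++
[2,19] min(6,18)*17=102 best=209 → l++
[3,19] min(6,18)*16=96 best=209 → l++
[4,19] min(20,18)*15=270 best=270 * → r--
[4,18] min(20,11)*14=154 best=270 → r--
[4,17] min(20,9)*13=117 best=270 → r--
[4,16] min(20,10)*12=120 best=270 → r--
[4,15] min(20,10)*11=110 best=270 → r--
[4,14] min(20,5)*10=50 best=270 → r--
[4,13] min(20,7)*9=63 best=270 → r--
[4,12] min(20,6)*8=48 best=270 → r--
[4,11] min(20,5)*7=35 best=270 → r--
[4,10] min(20,10)*6=60 best=270 → r--
[4,9] min(20,2)*5=10 best=270 → r--
[4,8] min(20,17)*4=68 best=270 → r--
[4,7] min(20,10)*3=30 best=270 → r--
[4,6] min(20,16)*2=32 best=270 → r--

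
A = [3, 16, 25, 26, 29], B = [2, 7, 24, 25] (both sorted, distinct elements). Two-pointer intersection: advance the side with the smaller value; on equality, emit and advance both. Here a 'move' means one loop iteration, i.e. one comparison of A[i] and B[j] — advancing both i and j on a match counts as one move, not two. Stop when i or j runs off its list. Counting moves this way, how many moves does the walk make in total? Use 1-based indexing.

6 moves

[i=1,j=1] 3>2 → j++
[i=1,j=2] 3<7 → i++
[i=2,j=2] 16>7 → j++
[i=2,j=3] 16<24 → i++
[i=3,j=3] 25>24 → j++
[i=3,j=4] 25==25 emit → i++,j++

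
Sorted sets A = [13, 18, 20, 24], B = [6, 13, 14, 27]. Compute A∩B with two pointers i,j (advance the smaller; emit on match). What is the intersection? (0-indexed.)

[i=0,j=0] 13>6 → j++
[i=0,j=1] 13==13 emit → i++,j++
[i=1,j=2] 18>14 → j++
[i=1,j=3] 18<27 → i++
[i=2,j=3] 20<27 → i++
[i=3,j=3] 24<27 → i++

intersection = [13]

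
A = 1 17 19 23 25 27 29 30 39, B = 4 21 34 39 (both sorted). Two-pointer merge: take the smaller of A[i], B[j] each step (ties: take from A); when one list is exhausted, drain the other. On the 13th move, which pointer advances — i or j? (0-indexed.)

i=0 j=0: A[i]=1<=B[j]=4 take 1, i++
i=1 j=0: A[i]=17>B[j]=4 take 4, j++
i=1 j=1: A[i]=17<=B[j]=21 take 17, i++
i=2 j=1: A[i]=19<=B[j]=21 take 19, i++
i=3 j=1: A[i]=23>B[j]=21 take 21, j++
i=3 j=2: A[i]=23<=B[j]=34 take 23, i++
i=4 j=2: A[i]=25<=B[j]=34 take 25, i++
i=5 j=2: A[i]=27<=B[j]=34 take 27, i++
i=6 j=2: A[i]=29<=B[j]=34 take 29, i++
i=7 j=2: A[i]=30<=B[j]=34 take 30, i++
i=8 j=2: A[i]=39>B[j]=34 take 34, j++
i=8 j=3: A[i]=39<=B[j]=39 take 39, i++
i=9 j=3: A done, take B[j]=39, j++

j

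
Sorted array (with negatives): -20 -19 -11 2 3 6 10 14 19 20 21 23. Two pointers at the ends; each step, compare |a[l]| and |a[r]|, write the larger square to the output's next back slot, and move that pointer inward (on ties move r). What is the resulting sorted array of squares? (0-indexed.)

[4, 9, 36, 100, 121, 196, 361, 361, 400, 400, 441, 529]

[0,11] |-20|<=|23| out[11]=529 → r--
[0,10] |-20|<=|21| out[10]=441 → r--
[0,9] |-20|<=|20| out[9]=400 → r--
[0,8] |-20|>|19| out[8]=400 → l++
[1,8] |-19|<=|19| out[7]=361 → r--
[1,7] |-19|>|14| out[6]=361 → l++
[2,7] |-11|<=|14| out[5]=196 → r--
[2,6] |-11|>|10| out[4]=121 → l++
[3,6] |2|<=|10| out[3]=100 → r--
[3,5] |2|<=|6| out[2]=36 → r--
[3,4] |2|<=|3| out[1]=9 → r--
[3,3] |2|<=|2| out[0]=4 → r--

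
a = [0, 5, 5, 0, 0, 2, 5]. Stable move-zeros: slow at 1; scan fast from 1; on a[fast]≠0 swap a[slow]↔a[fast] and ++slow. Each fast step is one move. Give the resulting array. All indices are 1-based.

slow=1 fast=1: a[fast]=0, fast++
slow=1 fast=2: a[fast]=5≠0 swap→a[1]=5, slow++,fast++
slow=2 fast=3: a[fast]=5≠0 swap→a[2]=5, slow++,fast++
slow=3 fast=4: a[fast]=0, fast++
slow=3 fast=5: a[fast]=0, fast++
slow=3 fast=6: a[fast]=2≠0 swap→a[3]=2, slow++,fast++
slow=4 fast=7: a[fast]=5≠0 swap→a[4]=5, slow++,fast++

[5, 5, 2, 5, 0, 0, 0]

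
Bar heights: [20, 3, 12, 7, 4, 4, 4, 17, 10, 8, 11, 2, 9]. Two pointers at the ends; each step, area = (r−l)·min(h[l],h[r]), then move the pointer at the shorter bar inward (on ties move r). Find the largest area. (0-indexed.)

[0,12] min(20,9)*12=108 best=108 * → r--
[0,11] min(20,2)*11=22 best=108 → r--
[0,10] min(20,11)*10=110 best=110 * → r--
[0,9] min(20,8)*9=72 best=110 → r--
[0,8] min(20,10)*8=80 best=110 → r--
[0,7] min(20,17)*7=119 best=119 * → r--
[0,6] min(20,4)*6=24 best=119 → r--
[0,5] min(20,4)*5=20 best=119 → r--
[0,4] min(20,4)*4=16 best=119 → r--
[0,3] min(20,7)*3=21 best=119 → r--
[0,2] min(20,12)*2=24 best=119 → r--
[0,1] min(20,3)*1=3 best=119 → r--

max area = 119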